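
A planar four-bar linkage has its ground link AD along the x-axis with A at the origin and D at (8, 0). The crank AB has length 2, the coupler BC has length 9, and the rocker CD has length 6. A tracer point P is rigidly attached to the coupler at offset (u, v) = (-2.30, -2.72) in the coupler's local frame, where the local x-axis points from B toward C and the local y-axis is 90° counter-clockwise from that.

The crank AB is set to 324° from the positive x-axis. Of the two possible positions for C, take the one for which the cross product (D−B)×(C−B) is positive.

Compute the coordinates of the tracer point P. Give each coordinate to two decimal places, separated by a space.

A=(0,0), D=(8.00,0)
B = A + 2.00·(cos324°, sin324°) = (1.6180, -1.1756)
|BD| = 6.4893
circle(B,9.00) ∩ circle(D,6.00): a=6.7119, h=5.9959
  candidates: C₊=(7.1327,5.9370) cross=38.909; C₋=(9.3051,-5.8563) cross=-38.909
  mode + wants cross > 0 → take C=(7.1327,5.9370) (cross=38.909)
ex = (C−B)/|BC| = (0.6127,0.7903); ey = (-0.7903,0.6127)
P = B + -2.30·ex + -2.72·ey = (2.3583,-4.6599)

2.36 -4.66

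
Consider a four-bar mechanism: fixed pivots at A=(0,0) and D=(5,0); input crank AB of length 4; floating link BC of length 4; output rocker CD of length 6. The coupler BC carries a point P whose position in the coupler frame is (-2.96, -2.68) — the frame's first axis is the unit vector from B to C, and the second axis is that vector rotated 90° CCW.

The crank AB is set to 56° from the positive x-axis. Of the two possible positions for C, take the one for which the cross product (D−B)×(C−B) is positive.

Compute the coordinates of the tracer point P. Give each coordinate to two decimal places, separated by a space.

A=(0,0), D=(5.00,0)
B = A + 4.00·(cos56°, sin56°) = (2.2368, 3.3162)
|BD| = 4.3165
circle(B,4.00) ∩ circle(D,6.00): a=-0.1584, h=3.9969
  candidates: C₊=(5.2059,5.9965) cross=17.253; C₋=(-0.9352,0.8793) cross=-17.253
  mode + wants cross > 0 → take C=(5.2059,5.9965) (cross=17.253)
ex = (C−B)/|BC| = (0.7423,0.6701); ey = (-0.6701,0.7423)
P = B + -2.96·ex + -2.68·ey = (1.8354,-0.6566)

1.84 -0.66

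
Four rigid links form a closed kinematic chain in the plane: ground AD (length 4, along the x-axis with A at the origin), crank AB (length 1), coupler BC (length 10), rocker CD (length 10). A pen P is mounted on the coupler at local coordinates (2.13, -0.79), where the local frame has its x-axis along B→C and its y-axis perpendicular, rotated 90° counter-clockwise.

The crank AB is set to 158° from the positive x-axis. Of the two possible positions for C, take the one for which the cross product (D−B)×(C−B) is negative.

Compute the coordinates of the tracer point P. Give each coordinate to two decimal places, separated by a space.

A=(0,0), D=(4.00,0)
B = A + 1.00·(cos158°, sin158°) = (-0.9272, 0.3746)
|BD| = 4.9414
circle(B,10.00) ∩ circle(D,10.00): a=2.4707, h=9.6900
  candidates: C₊=(2.2710,9.8494) cross=47.882; C₋=(0.8018,-9.4748) cross=-47.882
  mode - wants cross < 0 → take C=(0.8018,-9.4748) (cross=-47.882)
ex = (C−B)/|BC| = (0.1729,-0.9849); ey = (0.9849,0.1729)
P = B + 2.13·ex + -0.79·ey = (-1.3370,-1.8599)

-1.34 -1.86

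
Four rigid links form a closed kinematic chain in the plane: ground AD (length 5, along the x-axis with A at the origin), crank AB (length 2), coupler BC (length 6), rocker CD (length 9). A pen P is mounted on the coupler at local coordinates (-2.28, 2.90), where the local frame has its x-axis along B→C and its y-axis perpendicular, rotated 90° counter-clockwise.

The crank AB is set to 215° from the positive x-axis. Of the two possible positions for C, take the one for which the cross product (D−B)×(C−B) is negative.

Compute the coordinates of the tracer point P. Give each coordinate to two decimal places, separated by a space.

0.82 1.61

A=(0,0), D=(5.00,0)
B = A + 2.00·(cos215°, sin215°) = (-1.6383, -1.1472)
|BD| = 6.7367
circle(B,6.00) ∩ circle(D,9.00): a=0.0284, h=5.9999
  candidates: C₊=(-2.6320,4.7700) cross=40.420; C₋=(-0.5886,-7.0546) cross=-40.420
  mode - wants cross < 0 → take C=(-0.5886,-7.0546) (cross=-40.420)
ex = (C−B)/|BC| = (0.1750,-0.9846); ey = (0.9846,0.1750)
P = B + -2.28·ex + 2.90·ey = (0.8181,1.6050)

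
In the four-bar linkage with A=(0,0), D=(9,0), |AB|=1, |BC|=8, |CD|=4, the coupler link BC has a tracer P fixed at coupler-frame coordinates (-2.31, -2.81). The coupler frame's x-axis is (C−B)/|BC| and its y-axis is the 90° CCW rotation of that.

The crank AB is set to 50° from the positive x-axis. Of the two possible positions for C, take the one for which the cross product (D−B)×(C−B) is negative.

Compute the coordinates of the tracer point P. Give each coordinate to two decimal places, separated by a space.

-2.83 -0.31

A=(0,0), D=(9.00,0)
B = A + 1.00·(cos50°, sin50°) = (0.6428, 0.7660)
|BD| = 8.3922
circle(B,8.00) ∩ circle(D,4.00): a=7.0559, h=3.7702
  candidates: C₊=(8.0134,3.8764) cross=31.640; C₋=(7.3251,-3.6325) cross=-31.640
  mode - wants cross < 0 → take C=(7.3251,-3.6325) (cross=-31.640)
ex = (C−B)/|BC| = (0.8353,-0.5498); ey = (0.5498,0.8353)
P = B + -2.31·ex + -2.81·ey = (-2.8317,-0.3111)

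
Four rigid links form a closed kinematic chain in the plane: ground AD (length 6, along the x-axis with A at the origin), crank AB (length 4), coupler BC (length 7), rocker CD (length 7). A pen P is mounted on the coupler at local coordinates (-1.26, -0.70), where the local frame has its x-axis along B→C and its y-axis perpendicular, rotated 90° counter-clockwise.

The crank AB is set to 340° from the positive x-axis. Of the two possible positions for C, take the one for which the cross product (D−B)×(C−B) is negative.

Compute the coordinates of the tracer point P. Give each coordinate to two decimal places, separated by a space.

A=(0,0), D=(6.00,0)
B = A + 4.00·(cos340°, sin340°) = (3.7588, -1.3681)
|BD| = 2.6258
circle(B,7.00) ∩ circle(D,7.00): a=1.3129, h=6.8758
  candidates: C₊=(1.2970,5.1848) cross=18.054; C₋=(8.4618,-6.5528) cross=-18.054
  mode - wants cross < 0 → take C=(8.4618,-6.5528) (cross=-18.054)
ex = (C−B)/|BC| = (0.6719,-0.7407); ey = (0.7407,0.6719)
P = B + -1.26·ex + -0.70·ey = (2.3938,-0.9051)

2.39 -0.91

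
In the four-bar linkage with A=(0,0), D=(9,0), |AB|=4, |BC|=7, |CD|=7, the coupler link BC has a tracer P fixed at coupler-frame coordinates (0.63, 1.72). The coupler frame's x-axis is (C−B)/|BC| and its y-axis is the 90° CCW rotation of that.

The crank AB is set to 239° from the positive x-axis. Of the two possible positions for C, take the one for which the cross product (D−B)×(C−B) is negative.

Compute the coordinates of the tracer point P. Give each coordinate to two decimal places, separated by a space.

-0.96 -1.97

A=(0,0), D=(9.00,0)
B = A + 4.00·(cos239°, sin239°) = (-2.0602, -3.4287)
|BD| = 11.5794
circle(B,7.00) ∩ circle(D,7.00): a=5.7897, h=3.9344
  candidates: C₊=(2.3050,2.0436) cross=45.558; C₋=(4.6349,-5.4723) cross=-45.558
  mode - wants cross < 0 → take C=(4.6349,-5.4723) (cross=-45.558)
ex = (C−B)/|BC| = (0.9564,-0.2919); ey = (0.2919,0.9564)
P = B + 0.63·ex + 1.72·ey = (-0.9555,-1.9675)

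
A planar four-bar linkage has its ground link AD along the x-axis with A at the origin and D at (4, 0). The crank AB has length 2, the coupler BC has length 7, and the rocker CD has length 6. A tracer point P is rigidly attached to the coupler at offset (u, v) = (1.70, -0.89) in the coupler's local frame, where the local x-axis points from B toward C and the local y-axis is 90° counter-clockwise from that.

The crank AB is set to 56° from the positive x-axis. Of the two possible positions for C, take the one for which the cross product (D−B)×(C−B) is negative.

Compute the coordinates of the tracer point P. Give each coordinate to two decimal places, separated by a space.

A=(0,0), D=(4.00,0)
B = A + 2.00·(cos56°, sin56°) = (1.1184, 1.6581)
|BD| = 3.3246
circle(B,7.00) ∩ circle(D,6.00): a=3.6174, h=5.9928
  candidates: C₊=(7.2426,5.0483) cross=19.924; C₋=(1.2650,-5.3404) cross=-19.924
  mode - wants cross < 0 → take C=(1.2650,-5.3404) (cross=-19.924)
ex = (C−B)/|BC| = (0.0209,-0.9998); ey = (0.9998,0.0209)
P = B + 1.70·ex + -0.89·ey = (0.2642,-0.0602)

0.26 -0.06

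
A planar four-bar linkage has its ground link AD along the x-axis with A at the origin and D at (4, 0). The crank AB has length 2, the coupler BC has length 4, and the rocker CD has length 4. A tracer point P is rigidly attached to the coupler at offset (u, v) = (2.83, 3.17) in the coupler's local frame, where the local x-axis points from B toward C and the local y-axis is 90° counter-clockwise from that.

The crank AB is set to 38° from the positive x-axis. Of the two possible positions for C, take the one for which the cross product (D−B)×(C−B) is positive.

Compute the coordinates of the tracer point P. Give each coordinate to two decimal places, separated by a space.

1.47 5.48

A=(0,0), D=(4.00,0)
B = A + 2.00·(cos38°, sin38°) = (1.5760, 1.2313)
|BD| = 2.7188
circle(B,4.00) ∩ circle(D,4.00): a=1.3594, h=3.7619
  candidates: C₊=(4.4918,3.9697) cross=10.228; C₋=(1.0843,-2.7383) cross=-10.228
  mode + wants cross > 0 → take C=(4.4918,3.9697) (cross=10.228)
ex = (C−B)/|BC| = (0.7289,0.6846); ey = (-0.6846,0.7289)
P = B + 2.83·ex + 3.17·ey = (1.4688,5.4794)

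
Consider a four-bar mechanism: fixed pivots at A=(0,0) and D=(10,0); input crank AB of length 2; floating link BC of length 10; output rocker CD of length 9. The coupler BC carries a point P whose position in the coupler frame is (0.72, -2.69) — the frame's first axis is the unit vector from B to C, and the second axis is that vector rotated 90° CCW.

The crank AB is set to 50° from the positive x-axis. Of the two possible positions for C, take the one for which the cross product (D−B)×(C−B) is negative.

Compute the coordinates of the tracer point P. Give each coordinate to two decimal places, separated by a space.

-0.90 -0.20

A=(0,0), D=(10.00,0)
B = A + 2.00·(cos50°, sin50°) = (1.2856, 1.5321)
|BD| = 8.8481
circle(B,10.00) ∩ circle(D,9.00): a=5.4977, h=8.3531
  candidates: C₊=(8.1466,8.8071) cross=73.909; C₋=(5.2539,-7.6468) cross=-73.909
  mode - wants cross < 0 → take C=(5.2539,-7.6468) (cross=-73.909)
ex = (C−B)/|BC| = (0.3968,-0.9179); ey = (0.9179,0.3968)
P = B + 0.72·ex + -2.69·ey = (-0.8978,-0.1963)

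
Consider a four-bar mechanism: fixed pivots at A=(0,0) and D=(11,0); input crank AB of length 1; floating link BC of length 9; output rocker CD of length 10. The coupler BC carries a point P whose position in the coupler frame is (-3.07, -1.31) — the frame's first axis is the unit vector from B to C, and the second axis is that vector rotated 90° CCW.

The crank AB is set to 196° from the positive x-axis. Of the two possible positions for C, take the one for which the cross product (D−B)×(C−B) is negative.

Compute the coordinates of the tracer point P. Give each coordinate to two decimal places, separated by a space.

-3.84 1.41

A=(0,0), D=(11.00,0)
B = A + 1.00·(cos196°, sin196°) = (-0.9613, -0.2756)
|BD| = 11.9644
circle(B,9.00) ∩ circle(D,10.00): a=5.1882, h=7.3541
  candidates: C₊=(4.0561,7.1960) cross=87.988; C₋=(4.3950,-7.5082) cross=-87.988
  mode - wants cross < 0 → take C=(4.3950,-7.5082) (cross=-87.988)
ex = (C−B)/|BC| = (0.5951,-0.8036); ey = (0.8036,0.5951)
P = B + -3.07·ex + -1.31·ey = (-3.8411,1.4119)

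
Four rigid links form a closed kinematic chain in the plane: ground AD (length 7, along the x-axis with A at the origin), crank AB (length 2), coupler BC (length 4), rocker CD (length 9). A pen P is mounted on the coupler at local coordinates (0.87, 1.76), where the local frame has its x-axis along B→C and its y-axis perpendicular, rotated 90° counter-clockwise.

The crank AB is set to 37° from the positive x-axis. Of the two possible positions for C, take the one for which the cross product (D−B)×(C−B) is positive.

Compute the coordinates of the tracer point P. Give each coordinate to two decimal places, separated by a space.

-0.32 0.79

A=(0,0), D=(7.00,0)
B = A + 2.00·(cos37°, sin37°) = (1.5973, 1.2036)
|BD| = 5.5352
circle(B,4.00) ∩ circle(D,9.00): a=-3.1039, h=2.5230
  candidates: C₊=(-0.8838,4.3412) cross=13.965; C₋=(-1.9810,-0.5840) cross=-13.965
  mode + wants cross > 0 → take C=(-0.8838,4.3412) (cross=13.965)
ex = (C−B)/|BC| = (-0.6203,0.7844); ey = (-0.7844,-0.6203)
P = B + 0.87·ex + 1.76·ey = (-0.3229,0.7944)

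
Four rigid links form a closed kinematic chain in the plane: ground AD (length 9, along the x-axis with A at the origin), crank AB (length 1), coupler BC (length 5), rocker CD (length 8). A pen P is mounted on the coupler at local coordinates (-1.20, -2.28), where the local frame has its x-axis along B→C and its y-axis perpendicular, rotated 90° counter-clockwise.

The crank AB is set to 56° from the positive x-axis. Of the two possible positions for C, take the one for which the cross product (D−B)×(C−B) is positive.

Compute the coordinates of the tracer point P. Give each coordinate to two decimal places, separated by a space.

A=(0,0), D=(9.00,0)
B = A + 1.00·(cos56°, sin56°) = (0.5592, 0.8290)
|BD| = 8.4814
circle(B,5.00) ∩ circle(D,8.00): a=1.9416, h=4.6076
  candidates: C₊=(2.9418,5.2248) cross=39.079; C₋=(2.0411,-3.9463) cross=-39.079
  mode + wants cross > 0 → take C=(2.9418,5.2248) (cross=39.079)
ex = (C−B)/|BC| = (0.4765,0.8792); ey = (-0.8792,0.4765)
P = B + -1.20·ex + -2.28·ey = (1.9918,-1.3124)

1.99 -1.31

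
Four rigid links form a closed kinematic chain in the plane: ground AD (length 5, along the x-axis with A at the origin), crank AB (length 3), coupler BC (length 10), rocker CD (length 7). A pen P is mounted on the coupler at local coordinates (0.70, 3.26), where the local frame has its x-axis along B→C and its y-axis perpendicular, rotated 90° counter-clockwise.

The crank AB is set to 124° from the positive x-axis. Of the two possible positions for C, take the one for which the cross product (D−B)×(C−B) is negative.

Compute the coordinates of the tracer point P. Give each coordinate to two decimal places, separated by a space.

A=(0,0), D=(5.00,0)
B = A + 3.00·(cos124°, sin124°) = (-1.6776, 2.4871)
|BD| = 7.1257
circle(B,10.00) ∩ circle(D,7.00): a=7.1414, h=7.0000
  candidates: C₊=(7.4580,6.5543) cross=49.880; C₋=(2.5715,-6.5652) cross=-49.880
  mode - wants cross < 0 → take C=(2.5715,-6.5652) (cross=-49.880)
ex = (C−B)/|BC| = (0.4249,-0.9052); ey = (0.9052,0.4249)
P = B + 0.70·ex + 3.26·ey = (1.5709,3.2387)

1.57 3.24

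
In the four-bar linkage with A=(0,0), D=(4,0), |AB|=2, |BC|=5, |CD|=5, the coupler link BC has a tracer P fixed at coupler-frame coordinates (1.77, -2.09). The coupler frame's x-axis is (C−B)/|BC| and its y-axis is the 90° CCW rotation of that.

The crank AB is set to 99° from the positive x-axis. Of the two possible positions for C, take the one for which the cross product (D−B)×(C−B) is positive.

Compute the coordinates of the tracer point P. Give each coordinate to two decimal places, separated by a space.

A=(0,0), D=(4.00,0)
B = A + 2.00·(cos99°, sin99°) = (-0.3129, 1.9754)
|BD| = 4.7437
circle(B,5.00) ∩ circle(D,5.00): a=2.3719, h=4.4016
  candidates: C₊=(3.6765,4.9895) cross=20.880; C₋=(0.0106,-3.0141) cross=-20.880
  mode + wants cross > 0 → take C=(3.6765,4.9895) (cross=20.880)
ex = (C−B)/|BC| = (0.7979,0.6028); ey = (-0.6028,0.7979)
P = B + 1.77·ex + -2.09·ey = (2.3593,1.3748)

2.36 1.37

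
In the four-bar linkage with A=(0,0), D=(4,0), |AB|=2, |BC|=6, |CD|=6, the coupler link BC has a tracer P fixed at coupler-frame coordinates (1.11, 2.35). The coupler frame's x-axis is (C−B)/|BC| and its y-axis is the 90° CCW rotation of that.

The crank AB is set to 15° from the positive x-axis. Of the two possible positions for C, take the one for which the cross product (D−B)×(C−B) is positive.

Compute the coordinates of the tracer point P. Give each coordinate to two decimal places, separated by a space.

A=(0,0), D=(4.00,0)
B = A + 2.00·(cos15°, sin15°) = (1.9319, 0.5176)
|BD| = 2.1319
circle(B,6.00) ∩ circle(D,6.00): a=1.0660, h=5.9045
  candidates: C₊=(4.3996,5.9867) cross=12.588; C₋=(1.5323,-5.4690) cross=-12.588
  mode + wants cross > 0 → take C=(4.3996,5.9867) (cross=12.588)
ex = (C−B)/|BC| = (0.4113,0.9115); ey = (-0.9115,0.4113)
P = B + 1.11·ex + 2.35·ey = (0.2463,2.4959)

0.25 2.50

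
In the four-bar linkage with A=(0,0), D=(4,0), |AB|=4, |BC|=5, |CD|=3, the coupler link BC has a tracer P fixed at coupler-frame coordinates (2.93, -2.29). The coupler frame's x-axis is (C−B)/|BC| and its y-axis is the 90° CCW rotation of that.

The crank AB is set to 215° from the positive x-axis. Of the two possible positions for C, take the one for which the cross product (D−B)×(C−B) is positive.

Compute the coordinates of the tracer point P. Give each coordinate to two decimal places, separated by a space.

0.41 -2.75

A=(0,0), D=(4.00,0)
B = A + 4.00·(cos215°, sin215°) = (-3.2766, -2.2943)
|BD| = 7.6297
circle(B,5.00) ∩ circle(D,3.00): a=4.8634, h=1.1608
  candidates: C₊=(1.0126,0.2752) cross=8.856; C₋=(1.7107,-1.9389) cross=-8.856
  mode + wants cross > 0 → take C=(1.0126,0.2752) (cross=8.856)
ex = (C−B)/|BC| = (0.8579,0.5139); ey = (-0.5139,0.8579)
P = B + 2.93·ex + -2.29·ey = (0.4137,-2.7531)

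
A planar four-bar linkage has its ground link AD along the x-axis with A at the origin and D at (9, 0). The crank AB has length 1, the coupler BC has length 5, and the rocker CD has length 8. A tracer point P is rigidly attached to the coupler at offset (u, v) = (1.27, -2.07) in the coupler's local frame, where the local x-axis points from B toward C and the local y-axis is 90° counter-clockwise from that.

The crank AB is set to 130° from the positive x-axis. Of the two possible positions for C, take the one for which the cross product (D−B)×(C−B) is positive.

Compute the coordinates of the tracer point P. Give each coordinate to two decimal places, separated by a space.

1.77 0.46

A=(0,0), D=(9.00,0)
B = A + 1.00·(cos130°, sin130°) = (-0.6428, 0.7660)
|BD| = 9.6732
circle(B,5.00) ∩ circle(D,8.00): a=2.8207, h=4.1284
  candidates: C₊=(2.4960,4.6581) cross=39.935; C₋=(1.8421,-3.5728) cross=-39.935
  mode + wants cross > 0 → take C=(2.4960,4.6581) (cross=39.935)
ex = (C−B)/|BC| = (0.6278,0.7784); ey = (-0.7784,0.6278)
P = B + 1.27·ex + -2.07·ey = (1.7658,0.4552)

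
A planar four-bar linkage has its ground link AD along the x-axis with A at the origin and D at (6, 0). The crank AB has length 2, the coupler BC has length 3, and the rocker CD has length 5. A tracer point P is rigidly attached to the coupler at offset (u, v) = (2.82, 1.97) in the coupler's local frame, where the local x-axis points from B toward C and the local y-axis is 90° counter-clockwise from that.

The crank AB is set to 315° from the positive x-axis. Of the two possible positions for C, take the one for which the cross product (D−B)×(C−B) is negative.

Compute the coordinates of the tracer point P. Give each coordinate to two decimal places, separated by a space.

4.56 -2.80

A=(0,0), D=(6.00,0)
B = A + 2.00·(cos315°, sin315°) = (1.4142, -1.4142)
|BD| = 4.7989
circle(B,3.00) ∩ circle(D,5.00): a=0.7324, h=2.9092
  candidates: C₊=(1.2568,1.5817) cross=13.961; C₋=(2.9714,-3.9784) cross=-13.961
  mode - wants cross < 0 → take C=(2.9714,-3.9784) (cross=-13.961)
ex = (C−B)/|BC| = (0.5191,-0.8547); ey = (0.8547,0.5191)
P = B + 2.82·ex + 1.97·ey = (4.5618,-2.8020)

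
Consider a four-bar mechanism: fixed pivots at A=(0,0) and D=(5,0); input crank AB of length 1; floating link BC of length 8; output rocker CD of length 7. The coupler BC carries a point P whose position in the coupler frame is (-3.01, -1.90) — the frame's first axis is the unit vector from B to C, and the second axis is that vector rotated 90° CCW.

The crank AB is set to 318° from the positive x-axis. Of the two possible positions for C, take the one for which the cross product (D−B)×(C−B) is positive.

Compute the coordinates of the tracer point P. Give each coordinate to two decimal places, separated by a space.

1.49 -4.15

A=(0,0), D=(5.00,0)
B = A + 1.00·(cos318°, sin318°) = (0.7431, -0.6691)
|BD| = 4.3091
circle(B,8.00) ∩ circle(D,7.00): a=3.8951, h=6.9877
  candidates: C₊=(3.5059,6.8387) cross=30.111; C₋=(5.6760,-6.9673) cross=-30.111
  mode + wants cross > 0 → take C=(3.5059,6.8387) (cross=30.111)
ex = (C−B)/|BC| = (0.3453,0.9385); ey = (-0.9385,0.3453)
P = B + -3.01·ex + -1.90·ey = (1.4868,-4.1501)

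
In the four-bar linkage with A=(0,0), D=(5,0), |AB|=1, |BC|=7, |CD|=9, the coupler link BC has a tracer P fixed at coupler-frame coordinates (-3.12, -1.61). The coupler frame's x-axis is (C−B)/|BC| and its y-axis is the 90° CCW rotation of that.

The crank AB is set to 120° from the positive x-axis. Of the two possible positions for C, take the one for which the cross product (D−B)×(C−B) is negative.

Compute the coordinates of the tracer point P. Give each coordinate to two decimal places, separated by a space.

A=(0,0), D=(5.00,0)
B = A + 1.00·(cos120°, sin120°) = (-0.5000, 0.8660)
|BD| = 5.5678
circle(B,7.00) ∩ circle(D,9.00): a=-0.0898, h=6.9994
  candidates: C₊=(0.5000,7.7942) cross=38.971; C₋=(-1.6774,-6.0342) cross=-38.971
  mode - wants cross < 0 → take C=(-1.6774,-6.0342) (cross=-38.971)
ex = (C−B)/|BC| = (-0.1682,-0.9858); ey = (0.9858,-0.1682)
P = B + -3.12·ex + -1.61·ey = (-1.5623,4.2124)

-1.56 4.21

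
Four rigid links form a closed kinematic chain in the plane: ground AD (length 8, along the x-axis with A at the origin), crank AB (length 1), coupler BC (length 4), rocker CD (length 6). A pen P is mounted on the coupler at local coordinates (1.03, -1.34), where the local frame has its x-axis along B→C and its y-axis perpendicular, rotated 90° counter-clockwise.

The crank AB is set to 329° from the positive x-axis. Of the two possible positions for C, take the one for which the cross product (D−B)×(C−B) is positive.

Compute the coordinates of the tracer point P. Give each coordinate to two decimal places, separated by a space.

A=(0,0), D=(8.00,0)
B = A + 1.00·(cos329°, sin329°) = (0.8572, -0.5150)
|BD| = 7.1614
circle(B,4.00) ∩ circle(D,6.00): a=2.1843, h=3.3509
  candidates: C₊=(2.7948,2.9843) cross=23.997; C₋=(3.2768,-3.7002) cross=-23.997
  mode + wants cross > 0 → take C=(2.7948,2.9843) (cross=23.997)
ex = (C−B)/|BC| = (0.4844,0.8748); ey = (-0.8748,0.4844)
P = B + 1.03·ex + -1.34·ey = (2.5284,-0.2631)

2.53 -0.26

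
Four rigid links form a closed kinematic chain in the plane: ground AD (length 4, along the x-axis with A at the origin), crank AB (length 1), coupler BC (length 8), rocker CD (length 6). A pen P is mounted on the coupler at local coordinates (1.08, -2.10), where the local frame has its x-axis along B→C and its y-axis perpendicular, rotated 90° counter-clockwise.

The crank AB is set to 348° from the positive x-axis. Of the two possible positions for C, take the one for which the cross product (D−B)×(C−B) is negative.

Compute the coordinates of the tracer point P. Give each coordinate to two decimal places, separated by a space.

A=(0,0), D=(4.00,0)
B = A + 1.00·(cos348°, sin348°) = (0.9781, -0.2079)
|BD| = 3.0290
circle(B,8.00) ∩ circle(D,6.00): a=6.1365, h=5.1326
  candidates: C₊=(6.7479,5.3338) cross=15.547; C₋=(7.4525,-4.9072) cross=-15.547
  mode - wants cross < 0 → take C=(7.4525,-4.9072) (cross=-15.547)
ex = (C−B)/|BC| = (0.8093,-0.5874); ey = (0.5874,0.8093)
P = B + 1.08·ex + -2.10·ey = (0.6186,-2.5418)

0.62 -2.54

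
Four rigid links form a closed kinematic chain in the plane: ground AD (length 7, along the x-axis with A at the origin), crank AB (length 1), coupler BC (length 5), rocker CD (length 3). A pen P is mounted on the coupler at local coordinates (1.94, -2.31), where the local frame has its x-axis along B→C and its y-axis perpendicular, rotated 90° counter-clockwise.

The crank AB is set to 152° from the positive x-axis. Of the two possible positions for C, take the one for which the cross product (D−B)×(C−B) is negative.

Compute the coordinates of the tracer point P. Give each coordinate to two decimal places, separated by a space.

A=(0,0), D=(7.00,0)
B = A + 1.00·(cos152°, sin152°) = (-0.8829, 0.4695)
|BD| = 7.8969
circle(B,5.00) ∩ circle(D,3.00): a=4.9615, h=0.6192
  candidates: C₊=(4.1066,0.7926) cross=4.890; C₋=(4.0330,-0.4436) cross=-4.890
  mode - wants cross < 0 → take C=(4.0330,-0.4436) (cross=-4.890)
ex = (C−B)/|BC| = (0.9832,-0.1826); ey = (0.1826,0.9832)
P = B + 1.94·ex + -2.31·ey = (0.6026,-2.1560)

0.60 -2.16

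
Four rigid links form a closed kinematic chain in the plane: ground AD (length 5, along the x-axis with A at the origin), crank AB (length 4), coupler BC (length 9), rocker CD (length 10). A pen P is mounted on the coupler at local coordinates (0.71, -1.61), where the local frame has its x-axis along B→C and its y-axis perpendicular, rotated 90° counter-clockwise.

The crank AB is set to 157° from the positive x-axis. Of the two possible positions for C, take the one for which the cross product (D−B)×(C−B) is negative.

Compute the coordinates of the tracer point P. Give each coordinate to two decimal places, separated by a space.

-5.12 0.55

A=(0,0), D=(5.00,0)
B = A + 4.00·(cos157°, sin157°) = (-3.6820, 1.5629)
|BD| = 8.8216
circle(B,9.00) ∩ circle(D,10.00): a=3.3339, h=8.3597
  candidates: C₊=(1.0802,9.1997) cross=73.746; C₋=(-1.8820,-7.2552) cross=-73.746
  mode - wants cross < 0 → take C=(-1.8820,-7.2552) (cross=-73.746)
ex = (C−B)/|BC| = (0.2000,-0.9798); ey = (0.9798,0.2000)
P = B + 0.71·ex + -1.61·ey = (-5.1175,0.5453)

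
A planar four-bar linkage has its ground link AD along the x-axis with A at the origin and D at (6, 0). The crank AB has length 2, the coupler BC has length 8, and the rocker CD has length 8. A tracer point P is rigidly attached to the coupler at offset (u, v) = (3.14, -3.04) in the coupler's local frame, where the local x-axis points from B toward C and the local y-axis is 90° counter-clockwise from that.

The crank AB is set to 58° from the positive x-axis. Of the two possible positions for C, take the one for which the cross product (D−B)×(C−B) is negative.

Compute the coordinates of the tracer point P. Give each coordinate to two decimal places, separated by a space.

A=(0,0), D=(6.00,0)
B = A + 2.00·(cos58°, sin58°) = (1.0598, 1.6961)
|BD| = 5.2232
circle(B,8.00) ∩ circle(D,8.00): a=2.6116, h=7.5617
  candidates: C₊=(5.9854,8.0000) cross=39.496; C₋=(1.0745,-6.3039) cross=-39.496
  mode - wants cross < 0 → take C=(1.0745,-6.3039) (cross=-39.496)
ex = (C−B)/|BC| = (0.0018,-1.0000); ey = (1.0000,0.0018)
P = B + 3.14·ex + -3.04·ey = (-1.9744,-1.4495)

-1.97 -1.45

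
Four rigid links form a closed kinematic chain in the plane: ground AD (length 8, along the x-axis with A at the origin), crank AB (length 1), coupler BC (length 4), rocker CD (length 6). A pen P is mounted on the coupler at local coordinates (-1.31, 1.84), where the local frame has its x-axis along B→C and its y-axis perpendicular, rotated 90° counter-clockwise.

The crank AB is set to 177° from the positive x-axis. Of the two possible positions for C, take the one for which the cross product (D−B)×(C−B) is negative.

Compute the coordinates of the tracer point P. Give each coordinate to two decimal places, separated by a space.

A=(0,0), D=(8.00,0)
B = A + 1.00·(cos177°, sin177°) = (-0.9986, 0.0523)
|BD| = 8.9988
circle(B,4.00) ∩ circle(D,6.00): a=3.3881, h=2.1262
  candidates: C₊=(2.4018,2.1588) cross=19.133; C₋=(2.3771,-2.0935) cross=-19.133
  mode - wants cross < 0 → take C=(2.3771,-2.0935) (cross=-19.133)
ex = (C−B)/|BC| = (0.8439,-0.5365); ey = (0.5365,0.8439)
P = B + -1.31·ex + 1.84·ey = (-1.1171,2.3079)

-1.12 2.31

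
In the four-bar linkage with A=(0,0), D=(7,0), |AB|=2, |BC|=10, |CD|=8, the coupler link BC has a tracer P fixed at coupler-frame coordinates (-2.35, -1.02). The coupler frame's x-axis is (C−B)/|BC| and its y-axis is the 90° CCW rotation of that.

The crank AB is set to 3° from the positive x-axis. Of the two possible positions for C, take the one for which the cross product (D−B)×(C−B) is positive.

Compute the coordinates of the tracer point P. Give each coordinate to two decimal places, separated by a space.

A=(0,0), D=(7.00,0)
B = A + 2.00·(cos3°, sin3°) = (1.9973, 0.1047)
|BD| = 5.0038
circle(B,10.00) ∩ circle(D,8.00): a=6.0992, h=7.9247
  candidates: C₊=(8.2609,7.9000) cross=39.654; C₋=(7.9293,-7.9458) cross=-39.654
  mode + wants cross > 0 → take C=(8.2609,7.9000) (cross=39.654)
ex = (C−B)/|BC| = (0.6264,0.7795); ey = (-0.7795,0.6264)
P = B + -2.35·ex + -1.02·ey = (1.3204,-2.3661)

1.32 -2.37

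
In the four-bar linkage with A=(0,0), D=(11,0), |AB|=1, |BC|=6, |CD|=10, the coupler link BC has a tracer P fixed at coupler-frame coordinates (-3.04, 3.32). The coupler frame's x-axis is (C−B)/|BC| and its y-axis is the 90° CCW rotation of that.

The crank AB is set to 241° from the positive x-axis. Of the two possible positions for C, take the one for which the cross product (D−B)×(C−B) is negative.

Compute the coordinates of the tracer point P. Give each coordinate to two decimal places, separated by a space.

A=(0,0), D=(11.00,0)
B = A + 1.00·(cos241°, sin241°) = (-0.4848, -0.8746)
|BD| = 11.5181
circle(B,6.00) ∩ circle(D,10.00): a=2.9808, h=5.2072
  candidates: C₊=(2.0920,4.5439) cross=59.977; C₋=(2.8828,-5.8404) cross=-59.977
  mode - wants cross < 0 → take C=(2.8828,-5.8404) (cross=-59.977)
ex = (C−B)/|BC| = (0.5613,-0.8276); ey = (0.8276,0.5613)
P = B + -3.04·ex + 3.32·ey = (0.5567,3.5048)

0.56 3.50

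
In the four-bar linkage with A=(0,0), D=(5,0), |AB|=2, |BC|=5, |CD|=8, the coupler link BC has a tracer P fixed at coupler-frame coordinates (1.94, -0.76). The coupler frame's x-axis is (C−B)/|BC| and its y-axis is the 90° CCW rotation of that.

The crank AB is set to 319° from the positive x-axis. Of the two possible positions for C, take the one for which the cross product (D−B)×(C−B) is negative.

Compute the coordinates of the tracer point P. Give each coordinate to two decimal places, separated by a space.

0.09 -2.83

A=(0,0), D=(5.00,0)
B = A + 2.00·(cos319°, sin319°) = (1.5094, -1.3121)
|BD| = 3.7290
circle(B,5.00) ∩ circle(D,8.00): a=-3.3647, h=3.6985
  candidates: C₊=(-2.9415,0.9659) cross=13.792; C₋=(-0.3387,-5.9580) cross=-13.792
  mode - wants cross < 0 → take C=(-0.3387,-5.9580) (cross=-13.792)
ex = (C−B)/|BC| = (-0.3696,-0.9292); ey = (0.9292,-0.3696)
P = B + 1.94·ex + -0.76·ey = (0.0862,-2.8338)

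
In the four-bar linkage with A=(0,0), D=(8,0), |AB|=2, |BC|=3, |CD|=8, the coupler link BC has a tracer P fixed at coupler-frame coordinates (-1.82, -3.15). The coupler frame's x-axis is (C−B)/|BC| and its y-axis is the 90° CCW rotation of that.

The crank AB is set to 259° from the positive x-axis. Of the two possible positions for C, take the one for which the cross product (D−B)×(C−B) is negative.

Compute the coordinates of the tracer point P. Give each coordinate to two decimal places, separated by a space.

-4.01 -2.27

A=(0,0), D=(8.00,0)
B = A + 2.00·(cos259°, sin259°) = (-0.3816, -1.9633)
|BD| = 8.6085
circle(B,3.00) ∩ circle(D,8.00): a=1.1097, h=2.7872
  candidates: C₊=(0.0632,1.0036) cross=23.994; C₋=(1.3345,-4.4239) cross=-23.994
  mode - wants cross < 0 → take C=(1.3345,-4.4239) (cross=-23.994)
ex = (C−B)/|BC| = (0.5720,-0.8202); ey = (0.8202,0.5720)
P = B + -1.82·ex + -3.15·ey = (-4.0064,-2.2724)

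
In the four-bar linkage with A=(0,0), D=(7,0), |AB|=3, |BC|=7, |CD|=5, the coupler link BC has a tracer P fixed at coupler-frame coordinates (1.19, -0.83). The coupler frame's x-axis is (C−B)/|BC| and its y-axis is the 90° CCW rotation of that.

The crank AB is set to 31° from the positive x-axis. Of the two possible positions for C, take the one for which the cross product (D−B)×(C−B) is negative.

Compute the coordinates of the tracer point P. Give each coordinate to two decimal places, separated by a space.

A=(0,0), D=(7.00,0)
B = A + 3.00·(cos31°, sin31°) = (2.5715, 1.5451)
|BD| = 4.6903
circle(B,7.00) ∩ circle(D,5.00): a=4.9036, h=4.9954
  candidates: C₊=(8.8470,4.6463) cross=23.430; C₋=(5.5558,-4.7869) cross=-23.430
  mode - wants cross < 0 → take C=(5.5558,-4.7869) (cross=-23.430)
ex = (C−B)/|BC| = (0.4263,-0.9046); ey = (0.9046,0.4263)
P = B + 1.19·ex + -0.83·ey = (2.3280,0.1148)

2.33 0.11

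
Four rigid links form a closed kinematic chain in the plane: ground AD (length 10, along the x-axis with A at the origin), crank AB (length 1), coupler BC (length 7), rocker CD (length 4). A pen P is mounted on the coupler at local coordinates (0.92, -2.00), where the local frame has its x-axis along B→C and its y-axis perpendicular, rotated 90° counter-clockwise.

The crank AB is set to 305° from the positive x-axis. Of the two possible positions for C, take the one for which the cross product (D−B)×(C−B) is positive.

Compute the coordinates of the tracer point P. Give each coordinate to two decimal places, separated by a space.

2.31 -2.17

A=(0,0), D=(10.00,0)
B = A + 1.00·(cos305°, sin305°) = (0.5736, -0.8192)
|BD| = 9.4619
circle(B,7.00) ∩ circle(D,4.00): a=6.4748, h=2.6603
  candidates: C₊=(6.7938,2.3917) cross=25.171; C₋=(7.2544,-2.9089) cross=-25.171
  mode + wants cross > 0 → take C=(6.7938,2.3917) (cross=25.171)
ex = (C−B)/|BC| = (0.8886,0.4587); ey = (-0.4587,0.8886)
P = B + 0.92·ex + -2.00·ey = (2.3085,-2.1744)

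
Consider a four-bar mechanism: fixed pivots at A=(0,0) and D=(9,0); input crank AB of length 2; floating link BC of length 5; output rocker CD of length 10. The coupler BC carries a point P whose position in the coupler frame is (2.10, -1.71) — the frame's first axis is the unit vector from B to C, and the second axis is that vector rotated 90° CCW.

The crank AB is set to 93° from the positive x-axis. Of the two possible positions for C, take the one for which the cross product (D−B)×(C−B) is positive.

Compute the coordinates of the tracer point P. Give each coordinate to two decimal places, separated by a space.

2.21 3.40

A=(0,0), D=(9.00,0)
B = A + 2.00·(cos93°, sin93°) = (-0.1047, 1.9973)
|BD| = 9.3212
circle(B,5.00) ∩ circle(D,10.00): a=0.6375, h=4.9592
  candidates: C₊=(1.5806,6.7047) cross=46.225; C₋=(-0.5446,-2.9833) cross=-46.225
  mode + wants cross > 0 → take C=(1.5806,6.7047) (cross=46.225)
ex = (C−B)/|BC| = (0.3371,0.9415); ey = (-0.9415,0.3371)
P = B + 2.10·ex + -1.71·ey = (2.2131,3.3980)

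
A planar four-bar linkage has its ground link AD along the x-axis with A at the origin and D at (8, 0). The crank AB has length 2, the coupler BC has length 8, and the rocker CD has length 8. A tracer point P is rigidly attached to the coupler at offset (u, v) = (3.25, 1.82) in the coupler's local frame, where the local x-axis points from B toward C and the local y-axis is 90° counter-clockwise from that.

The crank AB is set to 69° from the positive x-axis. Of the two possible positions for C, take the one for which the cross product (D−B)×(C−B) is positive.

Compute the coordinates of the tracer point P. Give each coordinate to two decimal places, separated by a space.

A=(0,0), D=(8.00,0)
B = A + 2.00·(cos69°, sin69°) = (0.7167, 1.8672)
|BD| = 7.5188
circle(B,8.00) ∩ circle(D,8.00): a=3.7594, h=7.0617
  candidates: C₊=(6.1120,7.7740) cross=53.095; C₋=(2.6047,-5.9069) cross=-53.095
  mode + wants cross > 0 → take C=(6.1120,7.7740) (cross=53.095)
ex = (C−B)/|BC| = (0.6744,0.7384); ey = (-0.7384,0.6744)
P = B + 3.25·ex + 1.82·ey = (1.5648,5.4942)

1.56 5.49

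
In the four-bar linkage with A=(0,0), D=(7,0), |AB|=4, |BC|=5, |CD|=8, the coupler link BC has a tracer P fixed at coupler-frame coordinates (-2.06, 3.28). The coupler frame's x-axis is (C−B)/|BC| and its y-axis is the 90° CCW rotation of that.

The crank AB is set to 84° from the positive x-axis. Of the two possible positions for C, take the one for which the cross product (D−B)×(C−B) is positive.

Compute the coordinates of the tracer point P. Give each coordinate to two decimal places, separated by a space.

A=(0,0), D=(7.00,0)
B = A + 4.00·(cos84°, sin84°) = (0.4181, 3.9781)
|BD| = 7.6907
circle(B,5.00) ∩ circle(D,8.00): a=1.3098, h=4.8254
  candidates: C₊=(4.0351,7.4303) cross=37.111; C₋=(-0.9569,-0.8291) cross=-37.111
  mode + wants cross > 0 → take C=(4.0351,7.4303) (cross=37.111)
ex = (C−B)/|BC| = (0.7234,0.6904); ey = (-0.6904,0.7234)
P = B + -2.06·ex + 3.28·ey = (-3.3367,4.9285)

-3.34 4.93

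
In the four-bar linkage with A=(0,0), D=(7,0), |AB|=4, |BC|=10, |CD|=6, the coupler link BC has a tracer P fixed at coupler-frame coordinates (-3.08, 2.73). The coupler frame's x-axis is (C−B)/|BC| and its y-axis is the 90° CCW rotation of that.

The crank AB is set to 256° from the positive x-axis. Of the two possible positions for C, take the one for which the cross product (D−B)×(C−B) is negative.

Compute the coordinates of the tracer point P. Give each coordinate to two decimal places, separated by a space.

-3.50 -0.64

A=(0,0), D=(7.00,0)
B = A + 4.00·(cos256°, sin256°) = (-0.9677, -3.8812)
|BD| = 8.8627
circle(B,10.00) ∩ circle(D,6.00): a=8.0420, h=5.9436
  candidates: C₊=(3.6593,4.9840) cross=52.676; C₋=(8.8650,-5.7028) cross=-52.676
  mode - wants cross < 0 → take C=(8.8650,-5.7028) (cross=-52.676)
ex = (C−B)/|BC| = (0.9833,-0.1822); ey = (0.1822,0.9833)
P = B + -3.08·ex + 2.73·ey = (-3.4989,-0.6358)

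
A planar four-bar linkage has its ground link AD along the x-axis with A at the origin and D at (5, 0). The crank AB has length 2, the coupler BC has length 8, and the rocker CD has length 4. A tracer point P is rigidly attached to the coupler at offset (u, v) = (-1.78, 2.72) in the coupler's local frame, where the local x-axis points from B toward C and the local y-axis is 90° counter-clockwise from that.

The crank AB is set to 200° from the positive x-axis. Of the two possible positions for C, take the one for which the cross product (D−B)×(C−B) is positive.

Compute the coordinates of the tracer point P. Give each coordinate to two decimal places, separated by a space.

-4.91 0.49

A=(0,0), D=(5.00,0)
B = A + 2.00·(cos200°, sin200°) = (-1.8794, -0.6840)
|BD| = 6.9133
circle(B,8.00) ∩ circle(D,4.00): a=6.9282, h=4.0000
  candidates: C₊=(4.6191,3.9818) cross=27.653; C₋=(5.4106,-3.9789) cross=-27.653
  mode + wants cross > 0 → take C=(4.6191,3.9818) (cross=27.653)
ex = (C−B)/|BC| = (0.8123,0.5832); ey = (-0.5832,0.8123)
P = B + -1.78·ex + 2.72·ey = (-4.9117,0.4873)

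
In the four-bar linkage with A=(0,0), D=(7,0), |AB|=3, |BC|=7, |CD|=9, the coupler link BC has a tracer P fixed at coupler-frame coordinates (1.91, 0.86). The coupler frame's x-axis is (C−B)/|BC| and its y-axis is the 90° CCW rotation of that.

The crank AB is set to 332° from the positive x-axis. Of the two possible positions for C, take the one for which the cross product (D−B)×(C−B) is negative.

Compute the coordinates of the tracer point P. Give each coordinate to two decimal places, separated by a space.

A=(0,0), D=(7.00,0)
B = A + 3.00·(cos332°, sin332°) = (2.6488, -1.4084)
|BD| = 4.5734
circle(B,7.00) ∩ circle(D,9.00): a=-1.2118, h=6.8943
  candidates: C₊=(-0.6272,4.7777) cross=31.531; C₋=(3.6191,-8.3408) cross=-31.531
  mode - wants cross < 0 → take C=(3.6191,-8.3408) (cross=-31.531)
ex = (C−B)/|BC| = (0.1386,-0.9903); ey = (0.9903,0.1386)
P = B + 1.91·ex + 0.86·ey = (3.7653,-3.1808)

3.77 -3.18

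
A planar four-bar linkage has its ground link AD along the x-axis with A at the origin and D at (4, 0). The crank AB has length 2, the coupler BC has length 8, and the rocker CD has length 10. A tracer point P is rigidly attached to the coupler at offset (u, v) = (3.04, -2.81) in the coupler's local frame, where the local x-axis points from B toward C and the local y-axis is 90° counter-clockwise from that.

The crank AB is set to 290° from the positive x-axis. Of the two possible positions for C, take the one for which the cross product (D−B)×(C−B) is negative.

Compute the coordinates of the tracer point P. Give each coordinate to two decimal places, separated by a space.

A=(0,0), D=(4.00,0)
B = A + 2.00·(cos290°, sin290°) = (0.6840, -1.8794)
|BD| = 3.8115
circle(B,8.00) ∩ circle(D,10.00): a=-2.8168, h=7.4877
  candidates: C₊=(-5.4585,3.2459) cross=28.540; C₋=(1.9255,-9.7825) cross=-28.540
  mode - wants cross < 0 → take C=(1.9255,-9.7825) (cross=-28.540)
ex = (C−B)/|BC| = (0.1552,-0.9879); ey = (0.9879,0.1552)
P = B + 3.04·ex + -2.81·ey = (-1.6201,-5.3186)

-1.62 -5.32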